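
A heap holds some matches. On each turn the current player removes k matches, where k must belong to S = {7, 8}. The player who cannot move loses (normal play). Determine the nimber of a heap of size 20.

0

G(0) = 0
G(1) = mex{} = 0
G(2) = mex{} = 0
G(3) = mex{} = 0
G(4) = mex{} = 0
G(5) = mex{} = 0
G(6) = mex{} = 0
G(7) = mex{0} = 1
G(8) = mex{0,0} = 1
G(9) = mex{0,0} = 1
G(10) = mex{0,0} = 1
G(11) = mex{0,0} = 1
G(12) = mex{0,0} = 1
G(13) = mex{0,0} = 1
G(14) = mex{1,0} = 2
G(15) = mex{1,1} = 0
G(16) = mex{1,1} = 0
G(17) = mex{1,1} = 0
G(18) = mex{1,1} = 0
G(19) = mex{1,1} = 0
G(20) = mex{1,1} = 0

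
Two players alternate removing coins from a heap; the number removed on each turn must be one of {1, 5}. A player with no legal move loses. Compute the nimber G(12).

n :  0  1  2  3  4  5  6  7  8  9 10 11 12
G :  0  1  0  1  0  1  0  1  0  1  0  1  0

0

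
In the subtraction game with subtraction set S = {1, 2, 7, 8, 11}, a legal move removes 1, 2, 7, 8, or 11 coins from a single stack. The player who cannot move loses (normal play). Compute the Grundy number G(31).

1

n :  0  1  2  3  4  5  6  7  8  9 10 11 12 13 14 15 16 17 18 19 20 21 22 23 24 25 26 27 28 29 30 31
G :  0  1  2  0  1  2  0  1  2  0  1  2  0  1  2  0  1  2  0  1  2  0  1  2  0  1  2  0  1  2  0  1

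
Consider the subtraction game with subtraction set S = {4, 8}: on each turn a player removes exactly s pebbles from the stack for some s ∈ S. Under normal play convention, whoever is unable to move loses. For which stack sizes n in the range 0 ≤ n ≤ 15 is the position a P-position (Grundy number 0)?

n :  0  1  2  3  4  5  6  7  8  9 10 11 12 13 14 15
G :  0  0  0  0  1  1  1  1  2  2  2  2  0  0  0  0
P-positions are exactly the n with G(n) = 0.

0, 1, 2, 3, 12, 13, 14, 15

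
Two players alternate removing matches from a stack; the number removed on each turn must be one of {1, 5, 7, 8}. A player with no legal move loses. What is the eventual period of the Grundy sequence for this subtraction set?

15

n :  0  1  2  3  4  5  6  7  8  9 10 11 12 13 14 15 16 17 18 19 20 21 22 23 24 25 26 27 28 29 30 31
G :  0  1  0  1  0  1  0  1  2  3  2  3  2  3  2  0  1  0  1  0  1  0  1  2  3  2  3  2  3  2  0  1
G(n+15) = G(n) holds for n = 0,…,7 (a full window of length max(S) = 8), so the sequence is purely periodic with period 15.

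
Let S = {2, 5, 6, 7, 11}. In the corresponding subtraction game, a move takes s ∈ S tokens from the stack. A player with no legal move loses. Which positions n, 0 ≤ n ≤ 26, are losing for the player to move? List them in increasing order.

n :  0  1  2  3  4  5  6  7  8  9 10 11 12 13 14 15 16 17 18 19 20 21 22 23 24 25 26
G :  0  0  1  1  0  2  1  3  2  2  3  3  4  0  0  1  1  0  2  1  3  2  2  3  3  4  0
P-positions are exactly the n with G(n) = 0.

0, 1, 4, 13, 14, 17, 26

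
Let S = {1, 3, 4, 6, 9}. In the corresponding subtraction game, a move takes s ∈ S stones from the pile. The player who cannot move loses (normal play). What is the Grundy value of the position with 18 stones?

G(0) = 0
G(1) = mex{0} = 1
G(2) = mex{1} = 0
G(3) = mex{0,0} = 1
G(4) = mex{1,1,0} = 2
G(5) = mex{2,0,1} = 3
G(6) = mex{3,1,0,0} = 2
G(7) = mex{2,2,1,1} = 0
G(8) = mex{0,3,2,0} = 1
G(9) = mex{1,2,3,1,0} = 4
G(10) = mex{4,0,2,2,1} = 3
G(11) = mex{3,1,0,3,0} = 2
G(12) = mex{2,4,1,2,1} = 0
G(13) = mex{0,3,4,0,2} = 1
G(14) = mex{1,2,3,1,3} = 0
G(15) = mex{0,0,2,4,2} = 1
G(16) = mex{1,1,0,3,0} = 2
G(17) = mex{2,0,1,2,1} = 3
G(18) = mex{3,1,0,0,4} = 2

2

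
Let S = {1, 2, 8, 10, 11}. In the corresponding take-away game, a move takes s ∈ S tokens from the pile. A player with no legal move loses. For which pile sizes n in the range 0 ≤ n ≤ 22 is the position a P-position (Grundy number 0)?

0, 3, 6, 9, 12, 15, 18, 21

n :  0  1  2  3  4  5  6  7  8  9 10 11 12 13 14 15 16 17 18 19 20 21 22
G :  0  1  2  0  1  2  0  1  2  0  1  2  0  1  2  0  1  2  0  1  2  0  1
P-positions are exactly the n with G(n) = 0.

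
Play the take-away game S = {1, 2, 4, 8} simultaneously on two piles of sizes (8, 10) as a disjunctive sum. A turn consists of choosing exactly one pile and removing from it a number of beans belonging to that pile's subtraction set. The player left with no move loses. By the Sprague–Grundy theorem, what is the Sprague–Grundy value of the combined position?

3

All piles use S = {1, 2, 4, 8}:
G(0) = 0
G(1) = mex{0} = 1
G(2) = mex{1,0} = 2
G(3) = mex{2,1} = 0
G(4) = mex{0,2,0} = 1
G(5) = mex{1,0,1} = 2
G(6) = mex{2,1,2} = 0
G(7) = mex{0,2,0} = 1
G(8) = mex{1,0,1,0} = 2
G(9) = mex{2,1,2,1} = 0
G(10) = mex{0,2,0,2} = 1
Pile A: G(8) = 2.
Pile B: G(10) = 1.
Combined Grundy value = 2 ⊕ 1 = 3.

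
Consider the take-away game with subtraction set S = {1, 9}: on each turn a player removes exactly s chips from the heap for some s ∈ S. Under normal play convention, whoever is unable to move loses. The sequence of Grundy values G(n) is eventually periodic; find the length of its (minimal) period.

G(0) = 0
G(1) = mex{0} = 1
G(2) = mex{1} = 0
G(3) = mex{0} = 1
G(4) = mex{1} = 0
G(5) = mex{0} = 1
G(6) = mex{1} = 0
G(7) = mex{0} = 1
G(8) = mex{1} = 0
G(9) = mex{0,0} = 1
G(10) = mex{1,1} = 0
G(11) = mex{0,0} = 1
G(12) = mex{1,1} = 0
G(13) = mex{0,0} = 1
G(14) = mex{1,1} = 0
G(n+2) = G(n) holds for n = 0,…,8 (a full window of length max(S) = 9), so the sequence is purely periodic with period 2.

2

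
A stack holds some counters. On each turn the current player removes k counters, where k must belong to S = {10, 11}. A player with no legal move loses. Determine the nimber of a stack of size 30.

0

G(0) = 0
G(1) = mex{} = 0
G(2) = mex{} = 0
G(3) = mex{} = 0
G(4) = mex{} = 0
G(5) = mex{} = 0
G(6) = mex{} = 0
G(7) = mex{} = 0
G(8) = mex{} = 0
G(9) = mex{} = 0
G(10) = mex{0} = 1
G(11) = mex{0,0} = 1
G(12) = mex{0,0} = 1
G(13) = mex{0,0} = 1
G(14) = mex{0,0} = 1
G(15) = mex{0,0} = 1
G(16) = mex{0,0} = 1
G(17) = mex{0,0} = 1
G(18) = mex{0,0} = 1
G(19) = mex{0,0} = 1
G(20) = mex{1,0} = 2
G(21) = mex{1,1} = 0
G(22) = mex{1,1} = 0
G(23) = mex{1,1} = 0
G(24) = mex{1,1} = 0
G(25) = mex{1,1} = 0
G(26) = mex{1,1} = 0
G(27) = mex{1,1} = 0
G(28) = mex{1,1} = 0
G(29) = mex{1,1} = 0
G(30) = mex{2,1} = 0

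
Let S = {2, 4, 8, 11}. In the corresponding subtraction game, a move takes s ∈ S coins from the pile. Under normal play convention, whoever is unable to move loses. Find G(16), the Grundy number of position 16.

0

G(0) = 0
G(1) = mex{} = 0
G(2) = mex{0} = 1
G(3) = mex{0} = 1
G(4) = mex{1,0} = 2
G(5) = mex{1,0} = 2
G(6) = mex{2,1} = 0
G(7) = mex{2,1} = 0
G(8) = mex{0,2,0} = 1
G(9) = mex{0,2,0} = 1
G(10) = mex{1,0,1} = 2
G(11) = mex{1,0,1,0} = 2
G(12) = mex{2,1,2,0} = 3
G(13) = mex{2,1,2,1} = 0
G(14) = mex{3,2,0,1} = 4
G(15) = mex{0,2,0,2} = 1
G(16) = mex{4,3,1,2} = 0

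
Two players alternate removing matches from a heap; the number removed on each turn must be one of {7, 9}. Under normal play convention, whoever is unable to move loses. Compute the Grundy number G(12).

1

n :  0  1  2  3  4  5  6  7  8  9 10 11 12
G :  0  0  0  0  0  0  0  1  1  1  1  1  1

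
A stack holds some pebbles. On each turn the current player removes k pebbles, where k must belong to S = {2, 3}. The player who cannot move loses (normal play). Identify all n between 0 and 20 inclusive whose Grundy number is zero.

0, 1, 5, 6, 10, 11, 15, 16, 20

n :  0  1  2  3  4  5  6  7  8  9 10 11 12 13 14 15 16 17 18 19 20
G :  0  0  1  1  2  0  0  1  1  2  0  0  1  1  2  0  0  1  1  2  0
P-positions are exactly the n with G(n) = 0.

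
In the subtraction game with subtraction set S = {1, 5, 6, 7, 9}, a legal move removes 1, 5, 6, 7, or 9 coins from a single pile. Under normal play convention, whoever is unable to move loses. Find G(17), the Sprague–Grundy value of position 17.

G(0) = 0
G(1) = mex{0} = 1
G(2) = mex{1} = 0
G(3) = mex{0} = 1
G(4) = mex{1} = 0
G(5) = mex{0,0} = 1
G(6) = mex{1,1,0} = 2
G(7) = mex{2,0,1,0} = 3
G(8) = mex{3,1,0,1} = 2
G(9) = mex{2,0,1,0,0} = 3
G(10) = mex{3,1,0,1,1} = 2
G(11) = mex{2,2,1,0,0} = 3
G(12) = mex{3,3,2,1,1} = 0
G(13) = mex{0,2,3,2,0} = 1
G(14) = mex{1,3,2,3,1} = 0
G(15) = mex{0,2,3,2,2} = 1
G(16) = mex{1,3,2,3,3} = 0
G(17) = mex{0,0,3,2,2} = 1

1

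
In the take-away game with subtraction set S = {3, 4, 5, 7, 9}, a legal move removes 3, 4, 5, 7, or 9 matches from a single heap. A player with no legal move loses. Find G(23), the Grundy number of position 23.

G(0) = 0
G(1) = mex{} = 0
G(2) = mex{} = 0
G(3) = mex{0} = 1
G(4) = mex{0,0} = 1
G(5) = mex{0,0,0} = 1
G(6) = mex{1,0,0} = 2
G(7) = mex{1,1,0,0} = 2
G(8) = mex{1,1,1,0} = 2
G(9) = mex{2,1,1,0,0} = 3
G(10) = mex{2,2,1,1,0} = 3
G(11) = mex{2,2,2,1,0} = 3
G(12) = mex{3,2,2,1,1} = 0
G(13) = mex{3,3,2,2,1} = 0
G(14) = mex{3,3,3,2,1} = 0
G(15) = mex{0,3,3,2,2} = 1
G(16) = mex{0,0,3,3,2} = 1
G(17) = mex{0,0,0,3,2} = 1
G(18) = mex{1,0,0,3,3} = 2
G(19) = mex{1,1,0,0,3} = 2
G(20) = mex{1,1,1,0,3} = 2
G(21) = mex{2,1,1,0,0} = 3
G(22) = mex{2,2,1,1,0} = 3
G(23) = mex{2,2,2,1,0} = 3

3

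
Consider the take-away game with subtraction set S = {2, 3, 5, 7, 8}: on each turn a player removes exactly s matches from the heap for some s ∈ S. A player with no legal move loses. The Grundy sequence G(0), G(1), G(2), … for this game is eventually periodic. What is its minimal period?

10

n :  0  1  2  3  4  5  6  7  8  9 10 11 12 13 14 15 16 17 18 19 20 21
G :  0  0  1  1  2  2  3  3  4  4  0  0  1  1  2  2  3  3  4  4  0  0
G(n+10) = G(n) holds for n = 0,…,7 (a full window of length max(S) = 8), so the sequence is purely periodic with period 10.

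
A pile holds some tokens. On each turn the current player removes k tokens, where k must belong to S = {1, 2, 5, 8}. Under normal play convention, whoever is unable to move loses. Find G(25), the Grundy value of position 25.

1

n :  0  1  2  3  4  5  6  7  8  9 10 11 12 13 14 15 16 17 18 19 20 21 22 23 24 25
G :  0  1  2  0  1  2  0  1  2  0  1  2  0  1  2  0  1  2  0  1  2  0  1  2  0  1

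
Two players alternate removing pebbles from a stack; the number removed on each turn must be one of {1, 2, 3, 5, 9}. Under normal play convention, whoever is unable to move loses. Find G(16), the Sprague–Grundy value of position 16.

n :  0  1  2  3  4  5  6  7  8  9 10 11 12 13 14 15 16
G :  0  1  2  3  0  1  2  3  0  1  2  3  0  1  2  3  0

0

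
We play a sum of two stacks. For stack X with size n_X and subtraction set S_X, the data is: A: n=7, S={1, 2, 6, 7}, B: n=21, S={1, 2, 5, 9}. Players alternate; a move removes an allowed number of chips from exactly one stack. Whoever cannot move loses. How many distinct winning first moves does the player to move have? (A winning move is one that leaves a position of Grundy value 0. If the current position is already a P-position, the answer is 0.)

Stack A, S = {1, 2, 6, 7}:
n : 0 1 2 3 4 5 6 7
G : 0 1 2 0 1 2 3 4
G_A(7) = 4.
Stack B, S = {1, 2, 5, 9}:
n :  0  1  2  3  4  5  6  7  8  9 10 11 12 13 14 15 16 17 18 19 20 21
G :  0  1  2  0  1  2  0  1  2  3  0  1  2  0  1  2  0  1  2  3  0  1
G_B(21) = 1.
Combined Grundy value = 4 ⊕ 1 = 5.
A winning move leaves total XOR = 0, i.e. changes one component's Grundy value g to g ⊕ X where X is the current total.
Stack A: need g' = 4⊕5 = 1. Options: 7−1→G=3, 7−2→G=2, 7−6→G=1, 7−7→G=0. Hits: 1.
Stack B: need g' = 1⊕5 = 4. Options: 21−1→G=0, 21−2→G=3, 21−5→G=0, 21−9→G=2. Hits: 0.

1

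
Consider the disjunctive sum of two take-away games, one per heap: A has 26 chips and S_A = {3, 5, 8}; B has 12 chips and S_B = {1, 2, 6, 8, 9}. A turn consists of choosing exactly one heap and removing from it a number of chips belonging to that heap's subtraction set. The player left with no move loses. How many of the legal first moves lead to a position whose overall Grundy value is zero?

Heap A, S = {3, 5, 8}:
n :  0  1  2  3  4  5  6  7  8  9 10 11 12 13 14 15 16 17 18 19 20 21 22 23 24 25 26
G :  0  0  0  1  1  1  2  2  2  3  3  0  0  0  1  1  1  2  2  2  3  3  0  0  0  1  1
G_A(26) = 1.
Heap B, S = {1, 2, 6, 8, 9}:
G(0) = 0
G(1) = mex{0} = 1
G(2) = mex{1,0} = 2
G(3) = mex{2,1} = 0
G(4) = mex{0,2} = 1
G(5) = mex{1,0} = 2
G(6) = mex{2,1,0} = 3
G(7) = mex{3,2,1} = 0
G(8) = mex{0,3,2,0} = 1
G(9) = mex{1,0,0,1,0} = 2
G(10) = mex{2,1,1,2,1} = 0
G(11) = mex{0,2,2,0,2} = 1
G(12) = mex{1,0,3,1,0} = 2
G_B(12) = 2.
Combined Grundy value = 1 ⊕ 2 = 3.
A winning move leaves total XOR = 0, i.e. changes one component's Grundy value g to g ⊕ X where X is the current total.
Heap A: need g' = 1⊕3 = 2. Options: 26−3→G=0, 26−5→G=3, 26−8→G=2. Hits: 1.
Heap B: need g' = 2⊕3 = 1. Options: 12−1→G=1, 12−2→G=0, 12−6→G=3, 12−8→G=1, 12−9→G=0. Hits: 2.

3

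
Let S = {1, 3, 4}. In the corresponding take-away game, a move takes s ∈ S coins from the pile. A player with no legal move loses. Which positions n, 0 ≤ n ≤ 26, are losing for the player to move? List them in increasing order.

G(0) = 0
G(1) = mex{0} = 1
G(2) = mex{1} = 0
G(3) = mex{0,0} = 1
G(4) = mex{1,1,0} = 2
G(5) = mex{2,0,1} = 3
G(6) = mex{3,1,0} = 2
G(7) = mex{2,2,1} = 0
G(8) = mex{0,3,2} = 1
G(9) = mex{1,2,3} = 0
G(10) = mex{0,0,2} = 1
G(11) = mex{1,1,0} = 2
G(12) = mex{2,0,1} = 3
G(13) = mex{3,1,0} = 2
G(14) = mex{2,2,1} = 0
G(15) = mex{0,3,2} = 1
G(16) = mex{1,2,3} = 0
G(17) = mex{0,0,2} = 1
G(18) = mex{1,1,0} = 2
G(19) = mex{2,0,1} = 3
G(20) = mex{3,1,0} = 2
G(21) = mex{2,2,1} = 0
G(22) = mex{0,3,2} = 1
G(23) = mex{1,2,3} = 0
G(24) = mex{0,0,2} = 1
G(25) = mex{1,1,0} = 2
G(26) = mex{2,0,1} = 3
P-positions are exactly the n with G(n) = 0.

0, 2, 7, 9, 14, 16, 21, 23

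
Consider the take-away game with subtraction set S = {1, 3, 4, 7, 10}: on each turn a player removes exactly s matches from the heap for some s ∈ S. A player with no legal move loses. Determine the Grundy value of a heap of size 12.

2

G(0) = 0
G(1) = mex{0} = 1
G(2) = mex{1} = 0
G(3) = mex{0,0} = 1
G(4) = mex{1,1,0} = 2
G(5) = mex{2,0,1} = 3
G(6) = mex{3,1,0} = 2
G(7) = mex{2,2,1,0} = 3
G(8) = mex{3,3,2,1} = 0
G(9) = mex{0,2,3,0} = 1
G(10) = mex{1,3,2,1,0} = 4
G(11) = mex{4,0,3,2,1} = 5
G(12) = mex{5,1,0,3,0} = 2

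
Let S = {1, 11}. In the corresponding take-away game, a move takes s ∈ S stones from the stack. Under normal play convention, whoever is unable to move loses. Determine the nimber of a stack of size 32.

0

n :  0  1  2  3  4  5  6  7  8  9 10 11 12 13 14 15 16 17 18 19 20 21 22 23 24 25 26 27 28 29 30 31 32
G :  0  1  0  1  0  1  0  1  0  1  0  1  0  1  0  1  0  1  0  1  0  1  0  1  0  1  0  1  0  1  0  1  0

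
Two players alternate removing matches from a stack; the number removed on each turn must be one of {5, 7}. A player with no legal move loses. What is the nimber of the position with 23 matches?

2

G(0) = 0
G(1) = mex{} = 0
G(2) = mex{} = 0
G(3) = mex{} = 0
G(4) = mex{} = 0
G(5) = mex{0} = 1
G(6) = mex{0} = 1
G(7) = mex{0,0} = 1
G(8) = mex{0,0} = 1
G(9) = mex{0,0} = 1
G(10) = mex{1,0} = 2
G(11) = mex{1,0} = 2
G(12) = mex{1,1} = 0
G(13) = mex{1,1} = 0
G(14) = mex{1,1} = 0
G(15) = mex{2,1} = 0
G(16) = mex{2,1} = 0
G(17) = mex{0,2} = 1
G(18) = mex{0,2} = 1
G(19) = mex{0,0} = 1
G(20) = mex{0,0} = 1
G(21) = mex{0,0} = 1
G(22) = mex{1,0} = 2
G(23) = mex{1,0} = 2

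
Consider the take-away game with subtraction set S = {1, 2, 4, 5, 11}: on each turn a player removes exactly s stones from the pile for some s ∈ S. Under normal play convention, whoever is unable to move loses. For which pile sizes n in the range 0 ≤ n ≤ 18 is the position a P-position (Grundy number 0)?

0, 3, 6, 9, 12, 15, 18

n :  0  1  2  3  4  5  6  7  8  9 10 11 12 13 14 15 16 17 18
G :  0  1  2  0  1  2  0  1  2  0  1  2  0  1  2  0  1  2  0
P-positions are exactly the n with G(n) = 0.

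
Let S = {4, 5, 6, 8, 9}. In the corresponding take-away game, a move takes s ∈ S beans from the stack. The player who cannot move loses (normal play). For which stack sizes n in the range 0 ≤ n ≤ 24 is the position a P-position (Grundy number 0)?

0, 1, 2, 3, 13, 14, 15, 16

G(0) = 0
G(1) = mex{} = 0
G(2) = mex{} = 0
G(3) = mex{} = 0
G(4) = mex{0} = 1
G(5) = mex{0,0} = 1
G(6) = mex{0,0,0} = 1
G(7) = mex{0,0,0} = 1
G(8) = mex{1,0,0,0} = 2
G(9) = mex{1,1,0,0,0} = 2
G(10) = mex{1,1,1,0,0} = 2
G(11) = mex{1,1,1,0,0} = 2
G(12) = mex{2,1,1,1,0} = 3
G(13) = mex{2,2,1,1,1} = 0
G(14) = mex{2,2,2,1,1} = 0
G(15) = mex{2,2,2,1,1} = 0
G(16) = mex{3,2,2,2,1} = 0
G(17) = mex{0,3,2,2,2} = 1
G(18) = mex{0,0,3,2,2} = 1
G(19) = mex{0,0,0,2,2} = 1
G(20) = mex{0,0,0,3,2} = 1
G(21) = mex{1,0,0,0,3} = 2
G(22) = mex{1,1,0,0,0} = 2
G(23) = mex{1,1,1,0,0} = 2
G(24) = mex{1,1,1,0,0} = 2
P-positions are exactly the n with G(n) = 0.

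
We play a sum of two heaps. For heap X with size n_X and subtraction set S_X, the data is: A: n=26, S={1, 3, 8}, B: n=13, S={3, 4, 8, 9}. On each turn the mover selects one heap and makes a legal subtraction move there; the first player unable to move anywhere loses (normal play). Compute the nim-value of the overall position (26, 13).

Heap A, S = {1, 3, 8}:
n :  0  1  2  3  4  5  6  7  8  9 10 11 12 13 14 15 16 17 18 19 20 21 22 23 24 25 26
G :  0  1  0  1  0  1  0  1  2  3  2  0  1  0  1  0  1  0  1  2  3  2  0  1  0  1  0
G_A(26) = 0.
Heap B, S = {3, 4, 8, 9}:
G(0) = 0
G(1) = mex{} = 0
G(2) = mex{} = 0
G(3) = mex{0} = 1
G(4) = mex{0,0} = 1
G(5) = mex{0,0} = 1
G(6) = mex{1,0} = 2
G(7) = mex{1,1} = 0
G(8) = mex{1,1,0} = 2
G(9) = mex{2,1,0,0} = 3
G(10) = mex{0,2,0,0} = 1
G(11) = mex{2,0,1,0} = 3
G(12) = mex{3,2,1,1} = 0
G(13) = mex{1,3,1,1} = 0
G_B(13) = 0.
Combined Grundy value = 0 ⊕ 0 = 0.

0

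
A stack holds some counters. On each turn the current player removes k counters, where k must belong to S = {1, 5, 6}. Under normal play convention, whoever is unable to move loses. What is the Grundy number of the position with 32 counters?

n :  0  1  2  3  4  5  6  7  8  9 10 11 12 13 14 15 16 17 18 19 20 21 22 23 24 25 26 27 28 29 30 31 32
G :  0  1  0  1  0  1  2  3  2  3  2  0  1  0  1  0  1  2  3  2  3  2  0  1  0  1  0  1  2  3  2  3  2

2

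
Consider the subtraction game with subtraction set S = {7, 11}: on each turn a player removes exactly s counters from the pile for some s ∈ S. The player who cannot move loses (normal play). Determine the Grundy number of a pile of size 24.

0

n :  0  1  2  3  4  5  6  7  8  9 10 11 12 13 14 15 16 17 18 19 20 21 22 23 24
G :  0  0  0  0  0  0  0  1  1  1  1  1  1  1  2  2  2  2  0  0  0  0  0  0  0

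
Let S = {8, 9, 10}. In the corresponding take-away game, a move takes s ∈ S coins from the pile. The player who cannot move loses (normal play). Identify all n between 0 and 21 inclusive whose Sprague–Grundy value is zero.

G(0) = 0
G(1) = mex{} = 0
G(2) = mex{} = 0
G(3) = mex{} = 0
G(4) = mex{} = 0
G(5) = mex{} = 0
G(6) = mex{} = 0
G(7) = mex{} = 0
G(8) = mex{0} = 1
G(9) = mex{0,0} = 1
G(10) = mex{0,0,0} = 1
G(11) = mex{0,0,0} = 1
G(12) = mex{0,0,0} = 1
G(13) = mex{0,0,0} = 1
G(14) = mex{0,0,0} = 1
G(15) = mex{0,0,0} = 1
G(16) = mex{1,0,0} = 2
G(17) = mex{1,1,0} = 2
G(18) = mex{1,1,1} = 0
G(19) = mex{1,1,1} = 0
G(20) = mex{1,1,1} = 0
G(21) = mex{1,1,1} = 0
P-positions are exactly the n with G(n) = 0.

0, 1, 2, 3, 4, 5, 6, 7, 18, 19, 20, 21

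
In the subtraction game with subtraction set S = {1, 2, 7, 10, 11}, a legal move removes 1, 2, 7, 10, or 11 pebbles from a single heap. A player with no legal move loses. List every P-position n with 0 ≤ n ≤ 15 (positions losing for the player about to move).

G(0) = 0
G(1) = mex{0} = 1
G(2) = mex{1,0} = 2
G(3) = mex{2,1} = 0
G(4) = mex{0,2} = 1
G(5) = mex{1,0} = 2
G(6) = mex{2,1} = 0
G(7) = mex{0,2,0} = 1
G(8) = mex{1,0,1} = 2
G(9) = mex{2,1,2} = 0
G(10) = mex{0,2,0,0} = 1
G(11) = mex{1,0,1,1,0} = 2
G(12) = mex{2,1,2,2,1} = 0
G(13) = mex{0,2,0,0,2} = 1
G(14) = mex{1,0,1,1,0} = 2
G(15) = mex{2,1,2,2,1} = 0
P-positions are exactly the n with G(n) = 0.

0, 3, 6, 9, 12, 15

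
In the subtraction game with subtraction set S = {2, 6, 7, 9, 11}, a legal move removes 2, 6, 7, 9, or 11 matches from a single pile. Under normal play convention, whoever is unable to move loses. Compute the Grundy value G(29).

2

n :  0  1  2  3  4  5  6  7  8  9 10 11 12 13 14 15 16 17 18 19 20 21 22 23 24 25 26 27 28 29
G :  0  0  1  1  0  0  1  1  2  2  3  3  2  2  3  3  4  0  0  1  1  0  0  1  1  2  2  3  3  2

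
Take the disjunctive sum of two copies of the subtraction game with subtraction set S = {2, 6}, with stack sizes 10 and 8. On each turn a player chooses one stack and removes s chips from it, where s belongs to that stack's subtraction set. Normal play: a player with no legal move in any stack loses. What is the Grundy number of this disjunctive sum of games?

1

All stacks use S = {2, 6}:
G(0) = 0
G(1) = mex{} = 0
G(2) = mex{0} = 1
G(3) = mex{0} = 1
G(4) = mex{1} = 0
G(5) = mex{1} = 0
G(6) = mex{0,0} = 1
G(7) = mex{0,0} = 1
G(8) = mex{1,1} = 0
G(9) = mex{1,1} = 0
G(10) = mex{0,0} = 1
Stack A: G(10) = 1.
Stack B: G(8) = 0.
Combined Grundy value = 1 ⊕ 0 = 1.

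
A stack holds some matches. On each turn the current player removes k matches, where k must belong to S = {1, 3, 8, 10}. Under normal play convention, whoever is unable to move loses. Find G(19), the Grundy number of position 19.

G(0) = 0
G(1) = mex{0} = 1
G(2) = mex{1} = 0
G(3) = mex{0,0} = 1
G(4) = mex{1,1} = 0
G(5) = mex{0,0} = 1
G(6) = mex{1,1} = 0
G(7) = mex{0,0} = 1
G(8) = mex{1,1,0} = 2
G(9) = mex{2,0,1} = 3
G(10) = mex{3,1,0,0} = 2
G(11) = mex{2,2,1,1} = 0
G(12) = mex{0,3,0,0} = 1
G(13) = mex{1,2,1,1} = 0
G(14) = mex{0,0,0,0} = 1
G(15) = mex{1,1,1,1} = 0
G(16) = mex{0,0,2,0} = 1
G(17) = mex{1,1,3,1} = 0
G(18) = mex{0,0,2,2} = 1
G(19) = mex{1,1,0,3} = 2

2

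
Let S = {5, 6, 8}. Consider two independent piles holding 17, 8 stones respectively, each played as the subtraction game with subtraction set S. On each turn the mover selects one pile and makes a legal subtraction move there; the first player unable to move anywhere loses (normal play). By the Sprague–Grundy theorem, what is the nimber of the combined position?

1

All piles use S = {5, 6, 8}:
G(0) = 0
G(1) = mex{} = 0
G(2) = mex{} = 0
G(3) = mex{} = 0
G(4) = mex{} = 0
G(5) = mex{0} = 1
G(6) = mex{0,0} = 1
G(7) = mex{0,0} = 1
G(8) = mex{0,0,0} = 1
G(9) = mex{0,0,0} = 1
G(10) = mex{1,0,0} = 2
G(11) = mex{1,1,0} = 2
G(12) = mex{1,1,0} = 2
G(13) = mex{1,1,1} = 0
G(14) = mex{1,1,1} = 0
G(15) = mex{2,1,1} = 0
G(16) = mex{2,2,1} = 0
G(17) = mex{2,2,1} = 0
Pile A: G(17) = 0.
Pile B: G(8) = 1.
Combined Grundy value = 0 ⊕ 1 = 1.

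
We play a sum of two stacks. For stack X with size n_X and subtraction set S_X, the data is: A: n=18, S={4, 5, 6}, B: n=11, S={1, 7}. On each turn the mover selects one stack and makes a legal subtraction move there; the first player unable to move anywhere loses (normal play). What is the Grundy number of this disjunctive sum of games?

Stack A, S = {4, 5, 6}:
G(0) = 0
G(1) = mex{} = 0
G(2) = mex{} = 0
G(3) = mex{} = 0
G(4) = mex{0} = 1
G(5) = mex{0,0} = 1
G(6) = mex{0,0,0} = 1
G(7) = mex{0,0,0} = 1
G(8) = mex{1,0,0} = 2
G(9) = mex{1,1,0} = 2
G(10) = mex{1,1,1} = 0
G(11) = mex{1,1,1} = 0
G(12) = mex{2,1,1} = 0
G(13) = mex{2,2,1} = 0
G(14) = mex{0,2,2} = 1
G(15) = mex{0,0,2} = 1
G(16) = mex{0,0,0} = 1
G(17) = mex{0,0,0} = 1
G(18) = mex{1,0,0} = 2
G_A(18) = 2.
Stack B, S = {1, 7}:
G(0) = 0
G(1) = mex{0} = 1
G(2) = mex{1} = 0
G(3) = mex{0} = 1
G(4) = mex{1} = 0
G(5) = mex{0} = 1
G(6) = mex{1} = 0
G(7) = mex{0,0} = 1
G(8) = mex{1,1} = 0
G(9) = mex{0,0} = 1
G(10) = mex{1,1} = 0
G(11) = mex{0,0} = 1
G_B(11) = 1.
Combined Grundy value = 2 ⊕ 1 = 3.

3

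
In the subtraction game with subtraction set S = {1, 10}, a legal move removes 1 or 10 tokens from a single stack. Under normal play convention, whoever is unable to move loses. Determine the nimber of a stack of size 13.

G(0) = 0
G(1) = mex{0} = 1
G(2) = mex{1} = 0
G(3) = mex{0} = 1
G(4) = mex{1} = 0
G(5) = mex{0} = 1
G(6) = mex{1} = 0
G(7) = mex{0} = 1
G(8) = mex{1} = 0
G(9) = mex{0} = 1
G(10) = mex{1,0} = 2
G(11) = mex{2,1} = 0
G(12) = mex{0,0} = 1
G(13) = mex{1,1} = 0

0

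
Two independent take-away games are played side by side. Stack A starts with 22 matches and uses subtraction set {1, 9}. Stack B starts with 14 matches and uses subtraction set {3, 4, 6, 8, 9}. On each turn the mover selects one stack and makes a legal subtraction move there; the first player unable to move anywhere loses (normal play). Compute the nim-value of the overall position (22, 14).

Stack A, S = {1, 9}:
G(0) = 0
G(1) = mex{0} = 1
G(2) = mex{1} = 0
G(3) = mex{0} = 1
G(4) = mex{1} = 0
G(5) = mex{0} = 1
G(6) = mex{1} = 0
G(7) = mex{0} = 1
G(8) = mex{1} = 0
G(9) = mex{0,0} = 1
G(10) = mex{1,1} = 0
G(11) = mex{0,0} = 1
G(12) = mex{1,1} = 0
G(13) = mex{0,0} = 1
G(14) = mex{1,1} = 0
G(15) = mex{0,0} = 1
G(16) = mex{1,1} = 0
G(17) = mex{0,0} = 1
G(18) = mex{1,1} = 0
G(19) = mex{0,0} = 1
G(20) = mex{1,1} = 0
G(21) = mex{0,0} = 1
G(22) = mex{1,1} = 0
G_A(22) = 0.
Stack B, S = {3, 4, 6, 8, 9}:
G(0) = 0
G(1) = mex{} = 0
G(2) = mex{} = 0
G(3) = mex{0} = 1
G(4) = mex{0,0} = 1
G(5) = mex{0,0} = 1
G(6) = mex{1,0,0} = 2
G(7) = mex{1,1,0} = 2
G(8) = mex{1,1,0,0} = 2
G(9) = mex{2,1,1,0,0} = 3
G(10) = mex{2,2,1,0,0} = 3
G(11) = mex{2,2,1,1,0} = 3
G(12) = mex{3,2,2,1,1} = 0
G(13) = mex{3,3,2,1,1} = 0
G(14) = mex{3,3,2,2,1} = 0
G_B(14) = 0.
Combined Grundy value = 0 ⊕ 0 = 0.

0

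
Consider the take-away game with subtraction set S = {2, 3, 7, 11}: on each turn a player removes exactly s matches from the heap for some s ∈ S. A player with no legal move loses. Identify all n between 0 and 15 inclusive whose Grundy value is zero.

0, 1, 5, 6, 10, 14, 15

n :  0  1  2  3  4  5  6  7  8  9 10 11 12 13 14 15
G :  0  0  1  1  2  0  0  1  1  2  0  3  1  2  0  0
P-positions are exactly the n with G(n) = 0.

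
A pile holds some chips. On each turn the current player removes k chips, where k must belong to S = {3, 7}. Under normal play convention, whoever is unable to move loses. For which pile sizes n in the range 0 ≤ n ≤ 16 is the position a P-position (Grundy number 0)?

0, 1, 2, 6, 10, 11, 12, 16

G(0) = 0
G(1) = mex{} = 0
G(2) = mex{} = 0
G(3) = mex{0} = 1
G(4) = mex{0} = 1
G(5) = mex{0} = 1
G(6) = mex{1} = 0
G(7) = mex{1,0} = 2
G(8) = mex{1,0} = 2
G(9) = mex{0,0} = 1
G(10) = mex{2,1} = 0
G(11) = mex{2,1} = 0
G(12) = mex{1,1} = 0
G(13) = mex{0,0} = 1
G(14) = mex{0,2} = 1
G(15) = mex{0,2} = 1
G(16) = mex{1,1} = 0
P-positions are exactly the n with G(n) = 0.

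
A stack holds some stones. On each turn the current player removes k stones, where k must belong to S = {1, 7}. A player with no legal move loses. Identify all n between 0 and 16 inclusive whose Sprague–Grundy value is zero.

n :  0  1  2  3  4  5  6  7  8  9 10 11 12 13 14 15 16
G :  0  1  0  1  0  1  0  1  0  1  0  1  0  1  0  1  0
P-positions are exactly the n with G(n) = 0.

0, 2, 4, 6, 8, 10, 12, 14, 16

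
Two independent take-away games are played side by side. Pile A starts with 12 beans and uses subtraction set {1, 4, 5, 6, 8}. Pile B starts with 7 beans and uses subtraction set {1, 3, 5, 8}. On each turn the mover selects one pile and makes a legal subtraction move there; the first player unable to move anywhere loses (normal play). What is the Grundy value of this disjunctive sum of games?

0

Pile A, S = {1, 4, 5, 6, 8}:
G(0) = 0
G(1) = mex{0} = 1
G(2) = mex{1} = 0
G(3) = mex{0} = 1
G(4) = mex{1,0} = 2
G(5) = mex{2,1,0} = 3
G(6) = mex{3,0,1,0} = 2
G(7) = mex{2,1,0,1} = 3
G(8) = mex{3,2,1,0,0} = 4
G(9) = mex{4,3,2,1,1} = 0
G(10) = mex{0,2,3,2,0} = 1
G(11) = mex{1,3,2,3,1} = 0
G(12) = mex{0,4,3,2,2} = 1
G_A(12) = 1.
Pile B, S = {1, 3, 5, 8}:
n : 0 1 2 3 4 5 6 7
G : 0 1 0 1 0 1 0 1
G_B(7) = 1.
Combined Grundy value = 1 ⊕ 1 = 0.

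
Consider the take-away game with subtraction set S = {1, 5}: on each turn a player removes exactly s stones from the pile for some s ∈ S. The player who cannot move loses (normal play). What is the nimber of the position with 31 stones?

G(0) = 0
G(1) = mex{0} = 1
G(2) = mex{1} = 0
G(3) = mex{0} = 1
G(4) = mex{1} = 0
G(5) = mex{0,0} = 1
G(6) = mex{1,1} = 0
G(7) = mex{0,0} = 1
G(8) = mex{1,1} = 0
G(9) = mex{0,0} = 1
G(10) = mex{1,1} = 0
G(11) = mex{0,0} = 1
G(12) = mex{1,1} = 0
G(13) = mex{0,0} = 1
G(14) = mex{1,1} = 0
G(15) = mex{0,0} = 1
G(16) = mex{1,1} = 0
G(17) = mex{0,0} = 1
G(18) = mex{1,1} = 0
G(19) = mex{0,0} = 1
G(20) = mex{1,1} = 0
G(21) = mex{0,0} = 1
G(22) = mex{1,1} = 0
G(23) = mex{0,0} = 1
G(24) = mex{1,1} = 0
G(25) = mex{0,0} = 1
G(26) = mex{1,1} = 0
G(27) = mex{0,0} = 1
G(28) = mex{1,1} = 0
G(29) = mex{0,0} = 1
G(30) = mex{1,1} = 0
G(31) = mex{0,0} = 1

1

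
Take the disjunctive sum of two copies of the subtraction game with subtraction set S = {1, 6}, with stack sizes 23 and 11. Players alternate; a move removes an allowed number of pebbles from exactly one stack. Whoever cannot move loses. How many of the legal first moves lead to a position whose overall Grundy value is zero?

0

All stacks use S = {1, 6}:
n :  0  1  2  3  4  5  6  7  8  9 10 11 12 13 14 15 16 17 18 19 20 21 22 23
G :  0  1  0  1  0  1  2  0  1  0  1  0  1  2  0  1  0  1  0  1  2  0  1  0
Stack A: G(23) = 0.
Stack B: G(11) = 0.
Combined Grundy value = 0 ⊕ 0 = 0.
A winning move leaves total XOR = 0, i.e. changes one component's Grundy value g to g ⊕ X where X is the current total.
Stack A: target g' = 0⊕0 = 0, but every legal move changes the Grundy value (mex property), so 0 moves.
Stack B: target g' = 0⊕0 = 0, but every legal move changes the Grundy value (mex property), so 0 moves.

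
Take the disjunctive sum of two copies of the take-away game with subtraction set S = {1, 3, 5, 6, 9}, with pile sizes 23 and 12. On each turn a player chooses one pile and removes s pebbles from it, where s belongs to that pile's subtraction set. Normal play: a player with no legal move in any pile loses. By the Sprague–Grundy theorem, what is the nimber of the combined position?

All piles use S = {1, 3, 5, 6, 9}:
n :  0  1  2  3  4  5  6  7  8  9 10 11 12 13 14 15 16 17 18 19 20 21 22 23
G :  0  1  0  1  0  1  2  3  2  3  2  3  0  1  0  1  0  1  2  3  2  3  2  3
Pile A: G(23) = 3.
Pile B: G(12) = 0.
Combined Grundy value = 3 ⊕ 0 = 3.

3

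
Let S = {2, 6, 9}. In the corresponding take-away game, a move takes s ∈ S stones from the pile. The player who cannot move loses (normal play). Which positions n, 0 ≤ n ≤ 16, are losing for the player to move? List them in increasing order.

G(0) = 0
G(1) = mex{} = 0
G(2) = mex{0} = 1
G(3) = mex{0} = 1
G(4) = mex{1} = 0
G(5) = mex{1} = 0
G(6) = mex{0,0} = 1
G(7) = mex{0,0} = 1
G(8) = mex{1,1} = 0
G(9) = mex{1,1,0} = 2
G(10) = mex{0,0,0} = 1
G(11) = mex{2,0,1} = 3
G(12) = mex{1,1,1} = 0
G(13) = mex{3,1,0} = 2
G(14) = mex{0,0,0} = 1
G(15) = mex{2,2,1} = 0
G(16) = mex{1,1,1} = 0
P-positions are exactly the n with G(n) = 0.

0, 1, 4, 5, 8, 12, 15, 16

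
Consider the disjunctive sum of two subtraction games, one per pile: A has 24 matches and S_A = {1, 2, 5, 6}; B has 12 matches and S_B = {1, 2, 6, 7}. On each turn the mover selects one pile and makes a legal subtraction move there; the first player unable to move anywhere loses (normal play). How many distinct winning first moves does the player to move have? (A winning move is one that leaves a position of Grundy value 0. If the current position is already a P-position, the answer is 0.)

Pile A, S = {1, 2, 5, 6}:
n :  0  1  2  3  4  5  6  7  8  9 10 11 12 13 14 15 16 17 18 19 20 21 22 23 24
G :  0  1  2  0  1  2  3  0  1  2  0  1  2  3  0  1  2  0  1  2  3  0  1  2  0
G_A(24) = 0.
Pile B, S = {1, 2, 6, 7}:
n :  0  1  2  3  4  5  6  7  8  9 10 11 12
G :  0  1  2  0  1  2  3  4  0  1  2  0  1
G_B(12) = 1.
Combined Grundy value = 0 ⊕ 1 = 1.
A winning move leaves total XOR = 0, i.e. changes one component's Grundy value g to g ⊕ X where X is the current total.
Pile A: need g' = 0⊕1 = 1. Options: 24−1→G=2, 24−2→G=1, 24−5→G=2, 24−6→G=1. Hits: 2.
Pile B: need g' = 1⊕1 = 0. Options: 12−1→G=0, 12−2→G=2, 12−6→G=3, 12−7→G=2. Hits: 1.

3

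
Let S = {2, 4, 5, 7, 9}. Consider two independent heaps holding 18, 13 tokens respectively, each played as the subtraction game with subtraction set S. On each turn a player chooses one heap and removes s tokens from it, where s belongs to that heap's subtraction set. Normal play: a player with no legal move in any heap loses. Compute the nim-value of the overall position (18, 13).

All heaps use S = {2, 4, 5, 7, 9}:
G(0) = 0
G(1) = mex{} = 0
G(2) = mex{0} = 1
G(3) = mex{0} = 1
G(4) = mex{1,0} = 2
G(5) = mex{1,0,0} = 2
G(6) = mex{2,1,0} = 3
G(7) = mex{2,1,1,0} = 3
G(8) = mex{3,2,1,0} = 4
G(9) = mex{3,2,2,1,0} = 4
G(10) = mex{4,3,2,1,0} = 5
G(11) = mex{4,3,3,2,1} = 0
G(12) = mex{5,4,3,2,1} = 0
G(13) = mex{0,4,4,3,2} = 1
G(14) = mex{0,5,4,3,2} = 1
G(15) = mex{1,0,5,4,3} = 2
G(16) = mex{1,0,0,4,3} = 2
G(17) = mex{2,1,0,5,4} = 3
G(18) = mex{2,1,1,0,4} = 3
Heap A: G(18) = 3.
Heap B: G(13) = 1.
Combined Grundy value = 3 ⊕ 1 = 2.

2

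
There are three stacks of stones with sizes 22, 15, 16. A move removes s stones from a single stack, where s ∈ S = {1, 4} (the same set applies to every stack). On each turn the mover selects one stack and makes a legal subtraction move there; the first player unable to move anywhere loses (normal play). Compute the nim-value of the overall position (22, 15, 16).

All stacks use S = {1, 4}:
n :  0  1  2  3  4  5  6  7  8  9 10 11 12 13 14 15 16 17 18 19 20 21 22
G :  0  1  0  1  2  0  1  0  1  2  0  1  0  1  2  0  1  0  1  2  0  1  0
Stack A: G(22) = 0.
Stack B: G(15) = 0.
Stack C: G(16) = 1.
Combined Grundy value = 0 ⊕ 0 ⊕ 1 = 1.

1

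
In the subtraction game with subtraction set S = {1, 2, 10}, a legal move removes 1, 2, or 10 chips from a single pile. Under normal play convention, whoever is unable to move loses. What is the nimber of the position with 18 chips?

G(0) = 0
G(1) = mex{0} = 1
G(2) = mex{1,0} = 2
G(3) = mex{2,1} = 0
G(4) = mex{0,2} = 1
G(5) = mex{1,0} = 2
G(6) = mex{2,1} = 0
G(7) = mex{0,2} = 1
G(8) = mex{1,0} = 2
G(9) = mex{2,1} = 0
G(10) = mex{0,2,0} = 1
G(11) = mex{1,0,1} = 2
G(12) = mex{2,1,2} = 0
G(13) = mex{0,2,0} = 1
G(14) = mex{1,0,1} = 2
G(15) = mex{2,1,2} = 0
G(16) = mex{0,2,0} = 1
G(17) = mex{1,0,1} = 2
G(18) = mex{2,1,2} = 0

0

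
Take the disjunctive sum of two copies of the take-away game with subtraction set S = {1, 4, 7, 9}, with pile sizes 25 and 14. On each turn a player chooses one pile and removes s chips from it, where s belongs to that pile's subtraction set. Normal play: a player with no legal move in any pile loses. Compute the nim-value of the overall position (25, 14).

0

All piles use S = {1, 4, 7, 9}:
n :  0  1  2  3  4  5  6  7  8  9 10 11 12 13 14 15 16 17 18 19 20 21 22 23 24 25
G :  0  1  0  1  2  0  1  2  0  1  0  1  2  0  1  2  0  1  0  1  2  0  1  2  0  1
Pile A: G(25) = 1.
Pile B: G(14) = 1.
Combined Grundy value = 1 ⊕ 1 = 0.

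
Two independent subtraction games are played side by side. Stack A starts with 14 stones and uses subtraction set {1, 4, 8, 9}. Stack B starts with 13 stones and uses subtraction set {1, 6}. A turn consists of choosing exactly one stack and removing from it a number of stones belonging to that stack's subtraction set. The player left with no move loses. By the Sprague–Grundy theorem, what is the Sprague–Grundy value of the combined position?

0

Stack A, S = {1, 4, 8, 9}:
n :  0  1  2  3  4  5  6  7  8  9 10 11 12 13 14
G :  0  1  0  1  2  0  1  0  1  2  3  2  0  1  2
G_A(14) = 2.
Stack B, S = {1, 6}:
n :  0  1  2  3  4  5  6  7  8  9 10 11 12 13
G :  0  1  0  1  0  1  2  0  1  0  1  0  1  2
G_B(13) = 2.
Combined Grundy value = 2 ⊕ 2 = 0.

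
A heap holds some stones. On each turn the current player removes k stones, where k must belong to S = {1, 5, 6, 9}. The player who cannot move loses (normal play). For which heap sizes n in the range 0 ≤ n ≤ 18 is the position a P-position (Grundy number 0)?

0, 2, 4, 12, 14, 16

n :  0  1  2  3  4  5  6  7  8  9 10 11 12 13 14 15 16 17 18
G :  0  1  0  1  0  1  2  3  2  3  2  3  0  1  0  1  0  1  2
P-positions are exactly the n with G(n) = 0.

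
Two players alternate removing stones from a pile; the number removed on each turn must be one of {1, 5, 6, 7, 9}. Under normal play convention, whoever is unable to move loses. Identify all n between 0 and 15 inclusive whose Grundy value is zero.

0, 2, 4, 12, 14

G(0) = 0
G(1) = mex{0} = 1
G(2) = mex{1} = 0
G(3) = mex{0} = 1
G(4) = mex{1} = 0
G(5) = mex{0,0} = 1
G(6) = mex{1,1,0} = 2
G(7) = mex{2,0,1,0} = 3
G(8) = mex{3,1,0,1} = 2
G(9) = mex{2,0,1,0,0} = 3
G(10) = mex{3,1,0,1,1} = 2
G(11) = mex{2,2,1,0,0} = 3
G(12) = mex{3,3,2,1,1} = 0
G(13) = mex{0,2,3,2,0} = 1
G(14) = mex{1,3,2,3,1} = 0
G(15) = mex{0,2,3,2,2} = 1
P-positions are exactly the n with G(n) = 0.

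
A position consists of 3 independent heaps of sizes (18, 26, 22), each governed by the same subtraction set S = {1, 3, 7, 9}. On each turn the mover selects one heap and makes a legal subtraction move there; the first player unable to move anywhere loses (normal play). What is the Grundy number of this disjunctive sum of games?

All heaps use S = {1, 3, 7, 9}:
n :  0  1  2  3  4  5  6  7  8  9 10 11 12 13 14 15 16 17 18 19 20 21 22 23 24 25 26
G :  0  1  0  1  0  1  0  1  0  1  0  1  0  1  0  1  0  1  0  1  0  1  0  1  0  1  0
Heap A: G(18) = 0.
Heap B: G(26) = 0.
Heap C: G(22) = 0.
Combined Grundy value = 0 ⊕ 0 ⊕ 0 = 0.

0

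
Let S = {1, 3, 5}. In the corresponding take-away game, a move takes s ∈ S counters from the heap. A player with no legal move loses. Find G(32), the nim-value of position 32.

0

G(0) = 0
G(1) = mex{0} = 1
G(2) = mex{1} = 0
G(3) = mex{0,0} = 1
G(4) = mex{1,1} = 0
G(5) = mex{0,0,0} = 1
G(6) = mex{1,1,1} = 0
G(7) = mex{0,0,0} = 1
G(8) = mex{1,1,1} = 0
G(9) = mex{0,0,0} = 1
G(10) = mex{1,1,1} = 0
G(11) = mex{0,0,0} = 1
G(12) = mex{1,1,1} = 0
G(13) = mex{0,0,0} = 1
G(14) = mex{1,1,1} = 0
G(15) = mex{0,0,0} = 1
G(16) = mex{1,1,1} = 0
G(17) = mex{0,0,0} = 1
G(18) = mex{1,1,1} = 0
G(19) = mex{0,0,0} = 1
G(20) = mex{1,1,1} = 0
G(21) = mex{0,0,0} = 1
G(22) = mex{1,1,1} = 0
G(23) = mex{0,0,0} = 1
G(24) = mex{1,1,1} = 0
G(25) = mex{0,0,0} = 1
G(26) = mex{1,1,1} = 0
G(27) = mex{0,0,0} = 1
G(28) = mex{1,1,1} = 0
G(29) = mex{0,0,0} = 1
G(30) = mex{1,1,1} = 0
G(31) = mex{0,0,0} = 1
G(32) = mex{1,1,1} = 0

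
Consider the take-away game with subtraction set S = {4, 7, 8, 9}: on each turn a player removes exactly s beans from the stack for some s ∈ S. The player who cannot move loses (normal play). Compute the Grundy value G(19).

1

G(0) = 0
G(1) = mex{} = 0
G(2) = mex{} = 0
G(3) = mex{} = 0
G(4) = mex{0} = 1
G(5) = mex{0} = 1
G(6) = mex{0} = 1
G(7) = mex{0,0} = 1
G(8) = mex{1,0,0} = 2
G(9) = mex{1,0,0,0} = 2
G(10) = mex{1,0,0,0} = 2
G(11) = mex{1,1,0,0} = 2
G(12) = mex{2,1,1,0} = 3
G(13) = mex{2,1,1,1} = 0
G(14) = mex{2,1,1,1} = 0
G(15) = mex{2,2,1,1} = 0
G(16) = mex{3,2,2,1} = 0
G(17) = mex{0,2,2,2} = 1
G(18) = mex{0,2,2,2} = 1
G(19) = mex{0,3,2,2} = 1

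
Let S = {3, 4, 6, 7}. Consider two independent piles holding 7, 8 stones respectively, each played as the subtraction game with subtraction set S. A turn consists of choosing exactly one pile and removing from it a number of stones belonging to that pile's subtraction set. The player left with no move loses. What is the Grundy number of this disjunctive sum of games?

0

All piles use S = {3, 4, 6, 7}:
G(0) = 0
G(1) = mex{} = 0
G(2) = mex{} = 0
G(3) = mex{0} = 1
G(4) = mex{0,0} = 1
G(5) = mex{0,0} = 1
G(6) = mex{1,0,0} = 2
G(7) = mex{1,1,0,0} = 2
G(8) = mex{1,1,0,0} = 2
Pile A: G(7) = 2.
Pile B: G(8) = 2.
Combined Grundy value = 2 ⊕ 2 = 0.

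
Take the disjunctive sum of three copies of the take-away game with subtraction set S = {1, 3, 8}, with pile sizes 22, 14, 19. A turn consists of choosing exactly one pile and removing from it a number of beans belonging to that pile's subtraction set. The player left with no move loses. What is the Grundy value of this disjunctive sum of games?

All piles use S = {1, 3, 8}:
G(0) = 0
G(1) = mex{0} = 1
G(2) = mex{1} = 0
G(3) = mex{0,0} = 1
G(4) = mex{1,1} = 0
G(5) = mex{0,0} = 1
G(6) = mex{1,1} = 0
G(7) = mex{0,0} = 1
G(8) = mex{1,1,0} = 2
G(9) = mex{2,0,1} = 3
G(10) = mex{3,1,0} = 2
G(11) = mex{2,2,1} = 0
G(12) = mex{0,3,0} = 1
G(13) = mex{1,2,1} = 0
G(14) = mex{0,0,0} = 1
G(15) = mex{1,1,1} = 0
G(16) = mex{0,0,2} = 1
G(17) = mex{1,1,3} = 0
G(18) = mex{0,0,2} = 1
G(19) = mex{1,1,0} = 2
G(20) = mex{2,0,1} = 3
G(21) = mex{3,1,0} = 2
G(22) = mex{2,2,1} = 0
Pile A: G(22) = 0.
Pile B: G(14) = 1.
Pile C: G(19) = 2.
Combined Grundy value = 0 ⊕ 1 ⊕ 2 = 3.

3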